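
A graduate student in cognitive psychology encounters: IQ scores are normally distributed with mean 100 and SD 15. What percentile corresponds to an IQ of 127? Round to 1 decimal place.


z = (IQ - mean) / SD
z = (127 - 100) / 15 = 1.8
Percentile = Phi(1.8) * 100
Phi(1.8) = 0.96407
= 96.4


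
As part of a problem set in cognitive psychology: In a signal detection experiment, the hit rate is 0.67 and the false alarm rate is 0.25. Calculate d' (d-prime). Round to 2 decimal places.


d' = z(HR) - z(FAR)
z(0.67) = 0.4399
z(0.25) = -0.6745
d' = 0.4399 - -0.6745
= 1.11


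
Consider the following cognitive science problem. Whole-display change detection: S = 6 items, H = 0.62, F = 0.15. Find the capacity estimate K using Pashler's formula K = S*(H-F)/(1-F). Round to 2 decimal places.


K = S * (H - F) / (1 - F)
H - F = 0.47
1 - F = 0.85
K = 6 * 0.47 / 0.85
= 3.32


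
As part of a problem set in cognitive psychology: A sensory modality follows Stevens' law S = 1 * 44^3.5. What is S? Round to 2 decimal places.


S = 1 * 44^3.5
44^3.5 = 565046.7323
S = 1 * 565046.7323
= 565046.73


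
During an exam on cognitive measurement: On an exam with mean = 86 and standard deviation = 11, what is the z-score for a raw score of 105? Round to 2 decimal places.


z = (X - mu) / sigma
= (105 - 86) / 11
= 19 / 11
= 1.73


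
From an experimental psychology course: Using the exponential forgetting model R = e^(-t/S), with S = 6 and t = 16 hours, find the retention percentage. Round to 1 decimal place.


R = e^(-t/S)
-t/S = -16/6 = -2.666667
R = e^(-2.666667) = 0.069483
Percentage = 0.069483 * 100
= 6.9


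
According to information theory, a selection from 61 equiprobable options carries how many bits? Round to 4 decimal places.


H = log2(n)
H = log2(61)
= 5.9307


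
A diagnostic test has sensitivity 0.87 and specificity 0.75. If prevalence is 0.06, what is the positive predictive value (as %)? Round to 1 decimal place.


PPV = (sens * prev) / (sens * prev + (1-spec) * (1-prev))
Numerator = 0.87 * 0.06 = 0.0522
P(positive and no disease) = (1 - spec) * (1 - prev) = (1 - 0.75) * (1 - 0.06) = 0.235
Denominator = 0.0522 + 0.235 = 0.2872
PPV = 0.0522 / 0.2872 = 0.181755
As percentage = 18.2


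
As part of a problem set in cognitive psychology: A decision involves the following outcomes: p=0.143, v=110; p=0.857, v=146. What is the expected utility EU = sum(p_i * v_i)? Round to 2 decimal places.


EU = sum(p_i * v_i)
0.143 * 110 = 15.73
0.857 * 146 = 125.122
EU = 15.73 + 125.122
= 140.85


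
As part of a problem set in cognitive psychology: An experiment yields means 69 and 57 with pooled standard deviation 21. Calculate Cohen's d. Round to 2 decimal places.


Cohen's d = (M1 - M2) / S_pooled
= (69 - 57) / 21
= 12 / 21
= 0.57


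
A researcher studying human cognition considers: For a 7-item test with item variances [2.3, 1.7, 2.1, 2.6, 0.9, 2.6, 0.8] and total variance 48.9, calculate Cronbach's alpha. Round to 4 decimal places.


alpha = (k/(k-1)) * (1 - sum(s_i^2)/s_total^2)
sum(item variances) = 13.0
k/(k-1) = 7/6 = 1.166667
1 - 13.0/48.9 = 1 - 0.265849 = 0.734151
alpha = 1.166667 * 0.734151
= 0.8565


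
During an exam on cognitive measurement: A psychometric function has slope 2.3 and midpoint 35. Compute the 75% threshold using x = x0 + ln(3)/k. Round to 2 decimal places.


At P = 0.75: 0.75 = 1/(1 + e^(-k*(x-x0)))
Solving: e^(-k*(x-x0)) = 1/3
x = x0 + ln(3)/k
ln(3) = 1.0986
x = 35 + 1.0986/2.3
= 35 + 0.4777
= 35.48


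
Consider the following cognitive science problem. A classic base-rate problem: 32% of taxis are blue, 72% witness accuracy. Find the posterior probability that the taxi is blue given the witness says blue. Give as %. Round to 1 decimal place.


P(blue | says blue) = P(says blue | blue)*P(blue) / [P(says blue | blue)*P(blue) + P(says blue | not blue)*P(not blue)]
Numerator = 0.72 * 0.32 = 0.2304
False identification = 0.28 * 0.68 = 0.1904
P = 0.2304 / (0.2304 + 0.1904)
= 0.2304 / 0.4208
As percentage = 54.8


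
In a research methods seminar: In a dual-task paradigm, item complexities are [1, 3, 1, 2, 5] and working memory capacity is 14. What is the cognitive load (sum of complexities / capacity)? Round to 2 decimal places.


Total complexity = 1 + 3 + 1 + 2 + 5 = 12
Load = total / capacity = 12 / 14
= 0.86


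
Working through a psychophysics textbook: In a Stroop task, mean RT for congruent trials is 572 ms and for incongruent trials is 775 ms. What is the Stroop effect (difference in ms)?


Stroop effect = RT(incongruent) - RT(congruent)
= 775 - 572
= 203 ms


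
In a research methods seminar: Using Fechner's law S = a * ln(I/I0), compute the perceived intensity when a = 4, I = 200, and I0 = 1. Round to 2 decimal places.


S = 4 * ln(200/1)
I/I0 = 200.0
ln(200.0) = 5.2983
S = 4 * 5.2983
= 21.19


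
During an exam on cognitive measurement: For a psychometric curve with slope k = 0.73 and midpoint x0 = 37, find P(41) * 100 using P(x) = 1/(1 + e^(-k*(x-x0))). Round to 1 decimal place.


P(x) = 1/(1 + e^(-0.73*(41 - 37)))
Exponent = -0.73 * 4 = -2.92
e^(-2.92) = 0.053934
P = 1/(1 + 0.053934) = 0.948826
Percentage = 94.9


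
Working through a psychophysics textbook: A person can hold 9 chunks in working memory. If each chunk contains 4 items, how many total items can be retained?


Total items = chunks * items_per_chunk
= 9 * 4
= 36


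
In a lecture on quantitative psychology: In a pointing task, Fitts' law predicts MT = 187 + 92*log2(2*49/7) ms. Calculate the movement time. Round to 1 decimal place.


MT = 187 + 92 * log2(2*49/7)
2D/W = 14.0
log2(14.0) = 3.8074
MT = 187 + 92 * 3.8074
= 537.3 ms


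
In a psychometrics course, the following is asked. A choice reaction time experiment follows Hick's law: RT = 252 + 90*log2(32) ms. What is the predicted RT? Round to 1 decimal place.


RT = 252 + 90 * log2(32)
log2(32) = 5.0
RT = 252 + 90 * 5.0
= 252 + 450.0
= 702.0 ms


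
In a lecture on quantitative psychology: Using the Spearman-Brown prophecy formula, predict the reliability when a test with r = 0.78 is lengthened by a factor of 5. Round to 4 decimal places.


r_new = n*r / (1 + (n-1)*r)
Numerator = 5 * 0.78 = 3.9
Denominator = 1 + 4 * 0.78 = 4.12
r_new = 3.9 / 4.12
= 0.9466


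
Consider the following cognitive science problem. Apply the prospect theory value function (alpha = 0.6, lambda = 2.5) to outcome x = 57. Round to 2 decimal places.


Since x = 57 >= 0, use v(x) = x^0.6
57^0.6 = 11.3116
v(57) = 11.31


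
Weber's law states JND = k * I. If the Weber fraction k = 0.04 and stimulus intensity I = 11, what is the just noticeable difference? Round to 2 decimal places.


JND = k * I
JND = 0.04 * 11
= 0.44


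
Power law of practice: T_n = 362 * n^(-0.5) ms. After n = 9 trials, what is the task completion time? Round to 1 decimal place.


T_n = 362 * 9^(-0.5)
9^(-0.5) = 0.333333
T_n = 362 * 0.333333
= 120.7 ms


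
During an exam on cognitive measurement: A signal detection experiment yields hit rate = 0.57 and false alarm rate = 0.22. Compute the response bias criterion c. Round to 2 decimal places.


c = -0.5 * (z(HR) + z(FAR))
z(0.57) = 0.1764
z(0.22) = -0.7722
c = -0.5 * (0.1764 + -0.7722)
= -0.5 * -0.5958
= 0.30


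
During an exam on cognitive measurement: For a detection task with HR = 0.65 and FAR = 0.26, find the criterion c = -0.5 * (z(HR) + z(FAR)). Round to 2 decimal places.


c = -0.5 * (z(HR) + z(FAR))
z(0.65) = 0.3853
z(0.26) = -0.6433
c = -0.5 * (0.3853 + -0.6433)
= -0.5 * -0.258
= 0.13


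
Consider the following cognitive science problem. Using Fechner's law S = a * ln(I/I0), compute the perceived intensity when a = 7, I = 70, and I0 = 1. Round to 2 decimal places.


S = 7 * ln(70/1)
I/I0 = 70.0
ln(70.0) = 4.2485
S = 7 * 4.2485
= 29.74


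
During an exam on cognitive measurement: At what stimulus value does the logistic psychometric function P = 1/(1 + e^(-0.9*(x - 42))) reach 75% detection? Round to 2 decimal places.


At P = 0.75: 0.75 = 1/(1 + e^(-k*(x-x0)))
Solving: e^(-k*(x-x0)) = 1/3
x = x0 + ln(3)/k
ln(3) = 1.0986
x = 42 + 1.0986/0.9
= 42 + 1.2207
= 43.22


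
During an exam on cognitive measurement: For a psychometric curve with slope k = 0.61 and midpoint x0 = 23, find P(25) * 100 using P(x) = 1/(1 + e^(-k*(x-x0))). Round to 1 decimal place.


P(x) = 1/(1 + e^(-0.61*(25 - 23)))
Exponent = -0.61 * 2 = -1.22
e^(-1.22) = 0.29523
P = 1/(1 + 0.29523) = 0.772064
Percentage = 77.2


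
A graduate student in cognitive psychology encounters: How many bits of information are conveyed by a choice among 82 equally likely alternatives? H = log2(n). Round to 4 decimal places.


H = log2(n)
H = log2(82)
= 6.3576


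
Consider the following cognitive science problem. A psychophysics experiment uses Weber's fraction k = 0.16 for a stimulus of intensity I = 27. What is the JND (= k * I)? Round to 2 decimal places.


JND = k * I
JND = 0.16 * 27
= 4.32


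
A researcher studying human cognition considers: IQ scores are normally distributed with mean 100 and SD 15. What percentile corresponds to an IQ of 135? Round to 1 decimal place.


z = (IQ - mean) / SD
z = (135 - 100) / 15 = 2.3333
Percentile = Phi(2.3333) * 100
Phi(2.3333) = 0.990184
= 99.0


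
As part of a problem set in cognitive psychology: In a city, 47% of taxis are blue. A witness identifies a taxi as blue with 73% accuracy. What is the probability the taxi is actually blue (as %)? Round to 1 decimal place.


P(blue | says blue) = P(says blue | blue)*P(blue) / [P(says blue | blue)*P(blue) + P(says blue | not blue)*P(not blue)]
Numerator = 0.73 * 0.47 = 0.3431
False identification = 0.27 * 0.53 = 0.1431
P = 0.3431 / (0.3431 + 0.1431)
= 0.3431 / 0.4862
As percentage = 70.6


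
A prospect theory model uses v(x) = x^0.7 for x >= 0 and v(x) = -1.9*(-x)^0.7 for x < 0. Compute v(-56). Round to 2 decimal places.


Since x = -56 < 0, use v(x) = -lambda*(-x)^alpha
(-x) = 56
56^0.7 = 16.7391
v(-56) = -1.9 * 16.7391
= -31.80


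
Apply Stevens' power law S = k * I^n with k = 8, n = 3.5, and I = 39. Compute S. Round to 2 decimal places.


S = 8 * 39^3.5
39^3.5 = 370447.0363
S = 8 * 370447.0363
= 2963576.29


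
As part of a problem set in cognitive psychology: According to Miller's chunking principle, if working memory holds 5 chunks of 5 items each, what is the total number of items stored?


Total items = chunks * items_per_chunk
= 5 * 5
= 25


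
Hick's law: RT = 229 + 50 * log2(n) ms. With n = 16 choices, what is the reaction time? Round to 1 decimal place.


RT = 229 + 50 * log2(16)
log2(16) = 4.0
RT = 229 + 50 * 4.0
= 229 + 200.0
= 429.0 ms


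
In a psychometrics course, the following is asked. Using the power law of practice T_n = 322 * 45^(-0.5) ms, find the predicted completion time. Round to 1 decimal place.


T_n = 322 * 45^(-0.5)
45^(-0.5) = 0.149071
T_n = 322 * 0.149071
= 48.0 ms


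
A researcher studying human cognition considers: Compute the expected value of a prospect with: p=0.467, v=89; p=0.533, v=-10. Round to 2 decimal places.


EU = sum(p_i * v_i)
0.467 * 89 = 41.563
0.533 * -10 = -5.33
EU = 41.563 + -5.33
= 36.23


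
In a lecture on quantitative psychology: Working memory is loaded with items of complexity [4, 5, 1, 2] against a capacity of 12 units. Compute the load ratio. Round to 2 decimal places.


Total complexity = 4 + 5 + 1 + 2 = 12
Load = total / capacity = 12 / 12
= 1.00


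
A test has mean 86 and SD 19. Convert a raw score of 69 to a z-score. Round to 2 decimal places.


z = (X - mu) / sigma
= (69 - 86) / 19
= -17 / 19
= -0.89


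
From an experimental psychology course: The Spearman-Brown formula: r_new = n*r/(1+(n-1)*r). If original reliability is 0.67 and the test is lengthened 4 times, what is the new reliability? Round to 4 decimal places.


r_new = n*r / (1 + (n-1)*r)
Numerator = 4 * 0.67 = 2.68
Denominator = 1 + 3 * 0.67 = 3.01
r_new = 2.68 / 3.01
= 0.8904


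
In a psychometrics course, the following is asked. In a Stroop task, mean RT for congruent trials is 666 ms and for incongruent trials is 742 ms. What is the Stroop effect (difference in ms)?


Stroop effect = RT(incongruent) - RT(congruent)
= 742 - 666
= 76 ms


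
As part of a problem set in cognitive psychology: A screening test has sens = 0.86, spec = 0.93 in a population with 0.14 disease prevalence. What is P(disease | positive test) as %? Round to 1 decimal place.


PPV = (sens * prev) / (sens * prev + (1-spec) * (1-prev))
Numerator = 0.86 * 0.14 = 0.1204
P(positive and no disease) = (1 - spec) * (1 - prev) = (1 - 0.93) * (1 - 0.14) = 0.0602
Denominator = 0.1204 + 0.0602 = 0.1806
PPV = 0.1204 / 0.1806 = 0.666667
As percentage = 66.7


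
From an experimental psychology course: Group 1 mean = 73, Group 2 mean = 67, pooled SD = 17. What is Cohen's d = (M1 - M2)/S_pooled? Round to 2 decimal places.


Cohen's d = (M1 - M2) / S_pooled
= (73 - 67) / 17
= 6 / 17
= 0.35


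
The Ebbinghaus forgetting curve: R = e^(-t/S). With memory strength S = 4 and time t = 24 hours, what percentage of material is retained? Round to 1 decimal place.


R = e^(-t/S)
-t/S = -24/4 = -6.0
R = e^(-6.0) = 0.002479
Percentage = 0.002479 * 100
= 0.2


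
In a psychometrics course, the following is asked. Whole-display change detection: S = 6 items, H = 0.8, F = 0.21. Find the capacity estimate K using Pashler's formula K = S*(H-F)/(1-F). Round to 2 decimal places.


K = S * (H - F) / (1 - F)
H - F = 0.59
1 - F = 0.79
K = 6 * 0.59 / 0.79
= 4.48


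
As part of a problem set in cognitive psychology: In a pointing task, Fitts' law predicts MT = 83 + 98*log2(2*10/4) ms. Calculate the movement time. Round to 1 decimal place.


MT = 83 + 98 * log2(2*10/4)
2D/W = 5.0
log2(5.0) = 2.3219
MT = 83 + 98 * 2.3219
= 310.5 ms


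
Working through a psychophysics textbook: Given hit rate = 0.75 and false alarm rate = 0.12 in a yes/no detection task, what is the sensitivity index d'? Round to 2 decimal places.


d' = z(HR) - z(FAR)
z(0.75) = 0.6745
z(0.12) = -1.175
d' = 0.6745 - -1.175
= 1.85


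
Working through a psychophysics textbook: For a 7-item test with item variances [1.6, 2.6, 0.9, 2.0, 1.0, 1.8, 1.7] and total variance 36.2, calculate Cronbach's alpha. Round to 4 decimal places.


alpha = (k/(k-1)) * (1 - sum(s_i^2)/s_total^2)
sum(item variances) = 11.6
k/(k-1) = 7/6 = 1.166667
1 - 11.6/36.2 = 1 - 0.320442 = 0.679558
alpha = 1.166667 * 0.679558
= 0.7928


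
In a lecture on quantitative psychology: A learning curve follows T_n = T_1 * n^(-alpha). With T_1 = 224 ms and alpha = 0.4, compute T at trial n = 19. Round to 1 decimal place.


T_n = 224 * 19^(-0.4)
19^(-0.4) = 0.307963
T_n = 224 * 0.307963
= 69.0 ms


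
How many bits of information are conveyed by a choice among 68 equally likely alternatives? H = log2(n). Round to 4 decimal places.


H = log2(n)
H = log2(68)
= 6.0875


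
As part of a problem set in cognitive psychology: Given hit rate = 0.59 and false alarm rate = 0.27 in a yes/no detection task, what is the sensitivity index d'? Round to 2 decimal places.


d' = z(HR) - z(FAR)
z(0.59) = 0.2275
z(0.27) = -0.6128
d' = 0.2275 - -0.6128
= 0.84


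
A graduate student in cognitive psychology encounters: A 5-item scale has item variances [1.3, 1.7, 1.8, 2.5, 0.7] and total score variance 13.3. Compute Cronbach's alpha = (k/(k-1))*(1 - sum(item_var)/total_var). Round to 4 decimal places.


alpha = (k/(k-1)) * (1 - sum(s_i^2)/s_total^2)
sum(item variances) = 8.0
k/(k-1) = 5/4 = 1.25
1 - 8.0/13.3 = 1 - 0.601504 = 0.398496
alpha = 1.25 * 0.398496
= 0.4981


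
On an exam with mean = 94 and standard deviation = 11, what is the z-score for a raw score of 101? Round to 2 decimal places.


z = (X - mu) / sigma
= (101 - 94) / 11
= 7 / 11
= 0.64


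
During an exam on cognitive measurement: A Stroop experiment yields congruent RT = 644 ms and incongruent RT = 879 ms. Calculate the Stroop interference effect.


Stroop effect = RT(incongruent) - RT(congruent)
= 879 - 644
= 235 ms


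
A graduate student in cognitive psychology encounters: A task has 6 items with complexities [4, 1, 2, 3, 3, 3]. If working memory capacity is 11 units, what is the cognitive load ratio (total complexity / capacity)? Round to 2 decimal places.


Total complexity = 4 + 1 + 2 + 3 + 3 + 3 = 16
Load = total / capacity = 16 / 11
= 1.45


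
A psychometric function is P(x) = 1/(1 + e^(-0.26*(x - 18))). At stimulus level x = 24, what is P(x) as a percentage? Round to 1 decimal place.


P(x) = 1/(1 + e^(-0.26*(24 - 18)))
Exponent = -0.26 * 6 = -1.56
e^(-1.56) = 0.210136
P = 1/(1 + 0.210136) = 0.826353
Percentage = 82.6


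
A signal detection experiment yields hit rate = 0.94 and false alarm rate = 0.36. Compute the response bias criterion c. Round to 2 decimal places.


c = -0.5 * (z(HR) + z(FAR))
z(0.94) = 1.5548
z(0.36) = -0.3585
c = -0.5 * (1.5548 + -0.3585)
= -0.5 * 1.1963
= -0.60


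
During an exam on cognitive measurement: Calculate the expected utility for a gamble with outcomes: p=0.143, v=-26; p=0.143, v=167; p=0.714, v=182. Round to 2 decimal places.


EU = sum(p_i * v_i)
0.143 * -26 = -3.718
0.143 * 167 = 23.881
0.714 * 182 = 129.948
EU = -3.718 + 23.881 + 129.948
= 150.11


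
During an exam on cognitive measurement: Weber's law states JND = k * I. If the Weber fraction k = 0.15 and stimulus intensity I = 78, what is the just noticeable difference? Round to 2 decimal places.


JND = k * I
JND = 0.15 * 78
= 11.70


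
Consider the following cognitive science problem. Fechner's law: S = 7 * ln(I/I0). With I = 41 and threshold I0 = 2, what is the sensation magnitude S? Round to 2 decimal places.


S = 7 * ln(41/2)
I/I0 = 20.5
ln(20.5) = 3.0204
S = 7 * 3.0204
= 21.14


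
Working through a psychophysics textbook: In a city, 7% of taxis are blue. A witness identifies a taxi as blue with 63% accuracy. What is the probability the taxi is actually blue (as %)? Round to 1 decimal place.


P(blue | says blue) = P(says blue | blue)*P(blue) / [P(says blue | blue)*P(blue) + P(says blue | not blue)*P(not blue)]
Numerator = 0.63 * 0.07 = 0.0441
False identification = 0.37 * 0.93 = 0.3441
P = 0.0441 / (0.0441 + 0.3441)
= 0.0441 / 0.3882
As percentage = 11.4


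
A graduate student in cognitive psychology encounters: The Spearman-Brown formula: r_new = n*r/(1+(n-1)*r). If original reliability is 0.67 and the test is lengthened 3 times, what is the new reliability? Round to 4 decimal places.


r_new = n*r / (1 + (n-1)*r)
Numerator = 3 * 0.67 = 2.01
Denominator = 1 + 2 * 0.67 = 2.34
r_new = 2.01 / 2.34
= 0.8590


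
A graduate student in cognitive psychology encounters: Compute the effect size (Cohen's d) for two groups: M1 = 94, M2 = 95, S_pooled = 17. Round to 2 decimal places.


Cohen's d = (M1 - M2) / S_pooled
= (94 - 95) / 17
= -1 / 17
= -0.06


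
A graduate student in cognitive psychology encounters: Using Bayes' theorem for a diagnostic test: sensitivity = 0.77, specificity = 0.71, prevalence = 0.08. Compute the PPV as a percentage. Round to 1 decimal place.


PPV = (sens * prev) / (sens * prev + (1-spec) * (1-prev))
Numerator = 0.77 * 0.08 = 0.0616
P(positive and no disease) = (1 - spec) * (1 - prev) = (1 - 0.71) * (1 - 0.08) = 0.2668
Denominator = 0.0616 + 0.2668 = 0.3284
PPV = 0.0616 / 0.3284 = 0.187576
As percentage = 18.8


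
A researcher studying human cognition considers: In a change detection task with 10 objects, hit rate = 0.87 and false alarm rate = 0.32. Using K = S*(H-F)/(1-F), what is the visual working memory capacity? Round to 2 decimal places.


K = S * (H - F) / (1 - F)
H - F = 0.55
1 - F = 0.68
K = 10 * 0.55 / 0.68
= 8.09


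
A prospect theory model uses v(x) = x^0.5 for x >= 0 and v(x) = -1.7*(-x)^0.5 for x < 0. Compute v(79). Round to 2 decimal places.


Since x = 79 >= 0, use v(x) = x^0.5
79^0.5 = 8.8882
v(79) = 8.89


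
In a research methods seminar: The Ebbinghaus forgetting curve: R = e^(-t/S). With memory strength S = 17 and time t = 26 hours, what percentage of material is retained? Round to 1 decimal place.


R = e^(-t/S)
-t/S = -26/17 = -1.529412
R = e^(-1.529412) = 0.216663
Percentage = 0.216663 * 100
= 21.7


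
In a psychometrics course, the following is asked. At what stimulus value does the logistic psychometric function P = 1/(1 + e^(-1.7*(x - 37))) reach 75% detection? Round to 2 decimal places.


At P = 0.75: 0.75 = 1/(1 + e^(-k*(x-x0)))
Solving: e^(-k*(x-x0)) = 1/3
x = x0 + ln(3)/k
ln(3) = 1.0986
x = 37 + 1.0986/1.7
= 37 + 0.6462
= 37.65


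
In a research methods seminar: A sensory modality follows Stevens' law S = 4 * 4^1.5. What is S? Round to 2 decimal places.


S = 4 * 4^1.5
4^1.5 = 8.0
S = 4 * 8.0
= 32.00


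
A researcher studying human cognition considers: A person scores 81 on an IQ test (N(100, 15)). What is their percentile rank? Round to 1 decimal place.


z = (IQ - mean) / SD
z = (81 - 100) / 15 = -1.2667
Percentile = Phi(-1.2667) * 100
Phi(-1.2667) = 0.102631
= 10.3


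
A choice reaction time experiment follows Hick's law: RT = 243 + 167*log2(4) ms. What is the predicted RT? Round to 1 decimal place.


RT = 243 + 167 * log2(4)
log2(4) = 2.0
RT = 243 + 167 * 2.0
= 243 + 334.0
= 577.0 ms


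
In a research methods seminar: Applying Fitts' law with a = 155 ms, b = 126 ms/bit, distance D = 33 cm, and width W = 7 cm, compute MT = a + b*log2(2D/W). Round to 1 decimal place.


MT = 155 + 126 * log2(2*33/7)
2D/W = 9.428571
log2(9.428571) = 3.237
MT = 155 + 126 * 3.237
= 562.9 ms


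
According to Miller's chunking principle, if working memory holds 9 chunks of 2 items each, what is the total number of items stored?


Total items = chunks * items_per_chunk
= 9 * 2
= 18


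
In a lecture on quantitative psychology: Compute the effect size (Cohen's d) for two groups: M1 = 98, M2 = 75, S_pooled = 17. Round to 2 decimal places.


Cohen's d = (M1 - M2) / S_pooled
= (98 - 75) / 17
= 23 / 17
= 1.35


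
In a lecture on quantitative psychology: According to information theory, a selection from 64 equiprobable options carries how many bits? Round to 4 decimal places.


H = log2(n)
H = log2(64)
= 6.0000


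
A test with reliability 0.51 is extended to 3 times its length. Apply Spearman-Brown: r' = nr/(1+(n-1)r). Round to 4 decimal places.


r_new = n*r / (1 + (n-1)*r)
Numerator = 3 * 0.51 = 1.53
Denominator = 1 + 2 * 0.51 = 2.02
r_new = 1.53 / 2.02
= 0.7574


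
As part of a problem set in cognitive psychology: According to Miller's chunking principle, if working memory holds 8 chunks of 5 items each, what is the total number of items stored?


Total items = chunks * items_per_chunk
= 8 * 5
= 40


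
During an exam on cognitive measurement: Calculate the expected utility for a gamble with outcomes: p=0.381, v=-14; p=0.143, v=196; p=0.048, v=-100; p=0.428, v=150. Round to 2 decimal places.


EU = sum(p_i * v_i)
0.381 * -14 = -5.334
0.143 * 196 = 28.028
0.048 * -100 = -4.8
0.428 * 150 = 64.2
EU = -5.334 + 28.028 + -4.8 + 64.2
= 82.09


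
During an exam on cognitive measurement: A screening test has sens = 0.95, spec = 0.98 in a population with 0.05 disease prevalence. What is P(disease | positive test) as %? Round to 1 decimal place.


PPV = (sens * prev) / (sens * prev + (1-spec) * (1-prev))
Numerator = 0.95 * 0.05 = 0.0475
P(positive and no disease) = (1 - spec) * (1 - prev) = (1 - 0.98) * (1 - 0.05) = 0.019
Denominator = 0.0475 + 0.019 = 0.0665
PPV = 0.0475 / 0.0665 = 0.714286
As percentage = 71.4


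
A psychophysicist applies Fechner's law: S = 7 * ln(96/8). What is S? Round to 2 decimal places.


S = 7 * ln(96/8)
I/I0 = 12.0
ln(12.0) = 2.4849
S = 7 * 2.4849
= 17.39


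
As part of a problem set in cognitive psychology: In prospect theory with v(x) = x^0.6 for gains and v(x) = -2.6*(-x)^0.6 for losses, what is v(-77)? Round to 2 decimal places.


Since x = -77 < 0, use v(x) = -lambda*(-x)^alpha
(-x) = 77
77^0.6 = 13.5486
v(-77) = -2.6 * 13.5486
= -35.23


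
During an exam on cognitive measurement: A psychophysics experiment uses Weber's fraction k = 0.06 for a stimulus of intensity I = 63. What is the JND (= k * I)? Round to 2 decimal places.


JND = k * I
JND = 0.06 * 63
= 3.78


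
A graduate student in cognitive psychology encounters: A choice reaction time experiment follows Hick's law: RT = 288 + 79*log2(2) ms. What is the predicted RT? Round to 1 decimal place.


RT = 288 + 79 * log2(2)
log2(2) = 1.0
RT = 288 + 79 * 1.0
= 288 + 79.0
= 367.0 ms


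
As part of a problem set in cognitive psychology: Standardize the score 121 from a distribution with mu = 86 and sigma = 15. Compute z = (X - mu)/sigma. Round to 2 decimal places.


z = (X - mu) / sigma
= (121 - 86) / 15
= 35 / 15
= 2.33


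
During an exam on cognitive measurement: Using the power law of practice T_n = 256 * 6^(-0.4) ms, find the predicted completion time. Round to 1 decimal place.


T_n = 256 * 6^(-0.4)
6^(-0.4) = 0.488359
T_n = 256 * 0.488359
= 125.0 ms


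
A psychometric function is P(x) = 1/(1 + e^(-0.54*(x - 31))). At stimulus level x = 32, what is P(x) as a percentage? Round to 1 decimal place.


P(x) = 1/(1 + e^(-0.54*(32 - 31)))
Exponent = -0.54 * 1 = -0.54
e^(-0.54) = 0.582748
P = 1/(1 + 0.582748) = 0.631813
Percentage = 63.2


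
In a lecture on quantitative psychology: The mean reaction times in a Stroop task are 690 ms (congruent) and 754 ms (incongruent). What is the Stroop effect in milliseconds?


Stroop effect = RT(incongruent) - RT(congruent)
= 754 - 690
= 64 ms


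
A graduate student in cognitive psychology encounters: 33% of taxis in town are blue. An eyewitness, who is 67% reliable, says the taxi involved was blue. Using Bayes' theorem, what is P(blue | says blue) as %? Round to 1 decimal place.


P(blue | says blue) = P(says blue | blue)*P(blue) / [P(says blue | blue)*P(blue) + P(says blue | not blue)*P(not blue)]
Numerator = 0.67 * 0.33 = 0.2211
False identification = 0.33 * 0.67 = 0.2211
P = 0.2211 / (0.2211 + 0.2211)
= 0.2211 / 0.4422
As percentage = 50.0


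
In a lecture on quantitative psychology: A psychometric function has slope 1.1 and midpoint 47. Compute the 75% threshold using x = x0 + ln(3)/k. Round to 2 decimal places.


At P = 0.75: 0.75 = 1/(1 + e^(-k*(x-x0)))
Solving: e^(-k*(x-x0)) = 1/3
x = x0 + ln(3)/k
ln(3) = 1.0986
x = 47 + 1.0986/1.1
= 47 + 0.9987
= 48.00


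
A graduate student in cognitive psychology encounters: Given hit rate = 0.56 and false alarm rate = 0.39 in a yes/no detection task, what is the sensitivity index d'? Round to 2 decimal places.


d' = z(HR) - z(FAR)
z(0.56) = 0.151
z(0.39) = -0.2793
d' = 0.151 - -0.2793
= 0.43


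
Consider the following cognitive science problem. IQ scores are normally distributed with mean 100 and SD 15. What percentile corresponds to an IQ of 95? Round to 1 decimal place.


z = (IQ - mean) / SD
z = (95 - 100) / 15 = -0.3333
Percentile = Phi(-0.3333) * 100
Phi(-0.3333) = 0.369454
= 36.9


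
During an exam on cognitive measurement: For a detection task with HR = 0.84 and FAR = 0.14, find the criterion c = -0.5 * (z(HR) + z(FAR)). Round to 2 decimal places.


c = -0.5 * (z(HR) + z(FAR))
z(0.84) = 0.9945
z(0.14) = -1.0803
c = -0.5 * (0.9945 + -1.0803)
= -0.5 * -0.0858
= 0.04


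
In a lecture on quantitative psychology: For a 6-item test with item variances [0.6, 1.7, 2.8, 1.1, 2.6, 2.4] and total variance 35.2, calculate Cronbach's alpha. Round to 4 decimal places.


alpha = (k/(k-1)) * (1 - sum(s_i^2)/s_total^2)
sum(item variances) = 11.2
k/(k-1) = 6/5 = 1.2
1 - 11.2/35.2 = 1 - 0.318182 = 0.681818
alpha = 1.2 * 0.681818
= 0.8182


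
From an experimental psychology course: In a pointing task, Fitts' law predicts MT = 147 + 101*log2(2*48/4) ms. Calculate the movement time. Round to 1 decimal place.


MT = 147 + 101 * log2(2*48/4)
2D/W = 24.0
log2(24.0) = 4.585
MT = 147 + 101 * 4.585
= 610.1 ms


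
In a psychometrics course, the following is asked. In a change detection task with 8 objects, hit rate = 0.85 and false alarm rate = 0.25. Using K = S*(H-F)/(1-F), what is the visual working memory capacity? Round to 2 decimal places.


K = S * (H - F) / (1 - F)
H - F = 0.6
1 - F = 0.75
K = 8 * 0.6 / 0.75
= 6.40


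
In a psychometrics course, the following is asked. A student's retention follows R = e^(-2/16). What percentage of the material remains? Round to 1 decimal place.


R = e^(-t/S)
-t/S = -2/16 = -0.125
R = e^(-0.125) = 0.882497
Percentage = 0.882497 * 100
= 88.2


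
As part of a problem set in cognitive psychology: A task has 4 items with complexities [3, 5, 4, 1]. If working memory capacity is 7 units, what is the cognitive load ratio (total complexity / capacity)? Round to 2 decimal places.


Total complexity = 3 + 5 + 4 + 1 = 13
Load = total / capacity = 13 / 7
= 1.86


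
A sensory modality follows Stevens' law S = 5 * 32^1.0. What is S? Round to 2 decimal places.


S = 5 * 32^1.0
32^1.0 = 32.0
S = 5 * 32.0
= 160.00


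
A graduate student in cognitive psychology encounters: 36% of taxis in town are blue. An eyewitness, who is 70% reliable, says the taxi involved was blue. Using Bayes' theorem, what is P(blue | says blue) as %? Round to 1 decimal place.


P(blue | says blue) = P(says blue | blue)*P(blue) / [P(says blue | blue)*P(blue) + P(says blue | not blue)*P(not blue)]
Numerator = 0.7 * 0.36 = 0.252
False identification = 0.3 * 0.64 = 0.192
P = 0.252 / (0.252 + 0.192)
= 0.252 / 0.444
As percentage = 56.8


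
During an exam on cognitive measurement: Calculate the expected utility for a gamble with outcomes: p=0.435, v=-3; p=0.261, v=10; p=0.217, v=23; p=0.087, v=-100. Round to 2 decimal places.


EU = sum(p_i * v_i)
0.435 * -3 = -1.305
0.261 * 10 = 2.61
0.217 * 23 = 4.991
0.087 * -100 = -8.7
EU = -1.305 + 2.61 + 4.991 + -8.7
= -2.40


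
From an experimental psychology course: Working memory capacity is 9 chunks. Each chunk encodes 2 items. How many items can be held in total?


Total items = chunks * items_per_chunk
= 9 * 2
= 18


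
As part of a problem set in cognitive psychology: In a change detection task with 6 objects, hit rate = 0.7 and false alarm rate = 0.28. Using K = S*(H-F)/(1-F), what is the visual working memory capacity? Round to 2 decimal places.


K = S * (H - F) / (1 - F)
H - F = 0.42
1 - F = 0.72
K = 6 * 0.42 / 0.72
= 3.50


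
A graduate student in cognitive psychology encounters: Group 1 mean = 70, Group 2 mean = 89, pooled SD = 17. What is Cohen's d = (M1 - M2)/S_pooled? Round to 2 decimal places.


Cohen's d = (M1 - M2) / S_pooled
= (70 - 89) / 17
= -19 / 17
= -1.12


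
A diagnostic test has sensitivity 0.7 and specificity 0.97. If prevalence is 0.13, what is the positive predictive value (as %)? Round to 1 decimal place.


PPV = (sens * prev) / (sens * prev + (1-spec) * (1-prev))
Numerator = 0.7 * 0.13 = 0.091
P(positive and no disease) = (1 - spec) * (1 - prev) = (1 - 0.97) * (1 - 0.13) = 0.0261
Denominator = 0.091 + 0.0261 = 0.1171
PPV = 0.091 / 0.1171 = 0.777114
As percentage = 77.7


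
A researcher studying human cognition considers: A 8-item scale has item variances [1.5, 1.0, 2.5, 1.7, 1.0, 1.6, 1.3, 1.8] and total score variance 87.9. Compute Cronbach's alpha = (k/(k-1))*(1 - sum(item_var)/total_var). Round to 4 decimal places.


alpha = (k/(k-1)) * (1 - sum(s_i^2)/s_total^2)
sum(item variances) = 12.4
k/(k-1) = 8/7 = 1.142857
1 - 12.4/87.9 = 1 - 0.141069 = 0.858931
alpha = 1.142857 * 0.858931
= 0.9816


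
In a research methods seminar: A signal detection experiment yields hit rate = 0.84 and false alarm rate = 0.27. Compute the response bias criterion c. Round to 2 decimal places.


c = -0.5 * (z(HR) + z(FAR))
z(0.84) = 0.9945
z(0.27) = -0.6128
c = -0.5 * (0.9945 + -0.6128)
= -0.5 * 0.3817
= -0.19


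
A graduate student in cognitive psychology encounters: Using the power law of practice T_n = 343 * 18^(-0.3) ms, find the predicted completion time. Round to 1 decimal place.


T_n = 343 * 18^(-0.3)
18^(-0.3) = 0.420163
T_n = 343 * 0.420163
= 144.1 ms


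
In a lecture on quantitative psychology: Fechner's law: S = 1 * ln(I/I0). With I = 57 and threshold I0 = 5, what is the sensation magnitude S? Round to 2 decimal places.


S = 1 * ln(57/5)
I/I0 = 11.4
ln(11.4) = 2.4336
S = 1 * 2.4336
= 2.43


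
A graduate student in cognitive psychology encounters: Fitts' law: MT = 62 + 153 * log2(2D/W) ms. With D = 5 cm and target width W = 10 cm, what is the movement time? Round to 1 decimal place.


MT = 62 + 153 * log2(2*5/10)
2D/W = 1.0
log2(1.0) = 0.0
MT = 62 + 153 * 0.0
= 62.0 ms


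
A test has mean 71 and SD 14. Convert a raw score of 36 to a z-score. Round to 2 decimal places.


z = (X - mu) / sigma
= (36 - 71) / 14
= -35 / 14
= -2.50


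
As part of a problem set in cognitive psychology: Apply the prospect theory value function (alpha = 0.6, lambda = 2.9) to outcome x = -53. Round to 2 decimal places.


Since x = -53 < 0, use v(x) = -lambda*(-x)^alpha
(-x) = 53
53^0.6 = 10.8284
v(-53) = -2.9 * 10.8284
= -31.40


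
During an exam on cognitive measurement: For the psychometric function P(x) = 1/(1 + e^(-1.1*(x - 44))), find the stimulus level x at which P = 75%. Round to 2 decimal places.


At P = 0.75: 0.75 = 1/(1 + e^(-k*(x-x0)))
Solving: e^(-k*(x-x0)) = 1/3
x = x0 + ln(3)/k
ln(3) = 1.0986
x = 44 + 1.0986/1.1
= 44 + 0.9987
= 45.00


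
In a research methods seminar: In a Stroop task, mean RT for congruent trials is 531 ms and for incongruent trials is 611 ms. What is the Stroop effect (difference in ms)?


Stroop effect = RT(incongruent) - RT(congruent)
= 611 - 531
= 80 ms


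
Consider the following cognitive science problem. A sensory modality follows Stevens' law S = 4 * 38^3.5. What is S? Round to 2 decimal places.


S = 4 * 38^3.5
38^3.5 = 338253.7252
S = 4 * 338253.7252
= 1353014.90


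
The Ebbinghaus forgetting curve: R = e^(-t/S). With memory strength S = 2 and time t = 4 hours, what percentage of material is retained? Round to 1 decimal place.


R = e^(-t/S)
-t/S = -4/2 = -2.0
R = e^(-2.0) = 0.135335
Percentage = 0.135335 * 100
= 13.5


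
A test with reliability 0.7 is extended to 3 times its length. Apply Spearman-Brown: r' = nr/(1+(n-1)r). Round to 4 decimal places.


r_new = n*r / (1 + (n-1)*r)
Numerator = 3 * 0.7 = 2.1
Denominator = 1 + 2 * 0.7 = 2.4
r_new = 2.1 / 2.4
= 0.8750


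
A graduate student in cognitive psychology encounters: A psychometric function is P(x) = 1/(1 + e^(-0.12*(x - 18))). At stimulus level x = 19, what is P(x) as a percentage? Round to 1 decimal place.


P(x) = 1/(1 + e^(-0.12*(19 - 18)))
Exponent = -0.12 * 1 = -0.12
e^(-0.12) = 0.88692
P = 1/(1 + 0.88692) = 0.529964
Percentage = 53.0


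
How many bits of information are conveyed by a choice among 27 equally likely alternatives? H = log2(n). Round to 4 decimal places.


H = log2(n)
H = log2(27)
= 4.7549


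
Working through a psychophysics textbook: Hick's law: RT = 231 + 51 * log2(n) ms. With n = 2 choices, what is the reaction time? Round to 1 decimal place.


RT = 231 + 51 * log2(2)
log2(2) = 1.0
RT = 231 + 51 * 1.0
= 231 + 51.0
= 282.0 ms


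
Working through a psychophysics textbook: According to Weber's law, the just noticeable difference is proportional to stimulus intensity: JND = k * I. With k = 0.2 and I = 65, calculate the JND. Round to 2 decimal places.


JND = k * I
JND = 0.2 * 65
= 13.00


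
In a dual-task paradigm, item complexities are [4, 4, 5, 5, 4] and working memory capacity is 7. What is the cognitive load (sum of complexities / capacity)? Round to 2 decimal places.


Total complexity = 4 + 4 + 5 + 5 + 4 = 22
Load = total / capacity = 22 / 7
= 3.14


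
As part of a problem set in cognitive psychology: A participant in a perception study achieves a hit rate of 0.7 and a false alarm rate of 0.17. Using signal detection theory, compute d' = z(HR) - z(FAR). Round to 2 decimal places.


d' = z(HR) - z(FAR)
z(0.7) = 0.5244
z(0.17) = -0.9542
d' = 0.5244 - -0.9542
= 1.48


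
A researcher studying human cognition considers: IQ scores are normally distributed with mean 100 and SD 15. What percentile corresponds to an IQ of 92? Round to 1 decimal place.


z = (IQ - mean) / SD
z = (92 - 100) / 15 = -0.5333
Percentile = Phi(-0.5333) * 100
Phi(-0.5333) = 0.296913
= 29.7


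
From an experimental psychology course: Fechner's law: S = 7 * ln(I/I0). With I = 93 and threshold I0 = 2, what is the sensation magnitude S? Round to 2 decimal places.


S = 7 * ln(93/2)
I/I0 = 46.5
ln(46.5) = 3.8395
S = 7 * 3.8395
= 26.88


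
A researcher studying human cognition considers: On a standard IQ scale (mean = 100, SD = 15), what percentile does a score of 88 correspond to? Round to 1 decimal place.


z = (IQ - mean) / SD
z = (88 - 100) / 15 = -0.8
Percentile = Phi(-0.8) * 100
Phi(-0.8) = 0.211855
= 21.2


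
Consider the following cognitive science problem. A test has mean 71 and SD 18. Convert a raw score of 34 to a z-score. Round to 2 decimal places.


z = (X - mu) / sigma
= (34 - 71) / 18
= -37 / 18
= -2.06


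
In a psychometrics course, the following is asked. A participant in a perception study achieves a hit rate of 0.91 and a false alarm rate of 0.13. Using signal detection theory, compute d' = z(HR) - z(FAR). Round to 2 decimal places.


d' = z(HR) - z(FAR)
z(0.91) = 1.3408
z(0.13) = -1.1264
d' = 1.3408 - -1.1264
= 2.47


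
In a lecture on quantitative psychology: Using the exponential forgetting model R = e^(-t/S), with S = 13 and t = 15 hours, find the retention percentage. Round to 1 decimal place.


R = e^(-t/S)
-t/S = -15/13 = -1.153846
R = e^(-1.153846) = 0.315421
Percentage = 0.315421 * 100
= 31.5


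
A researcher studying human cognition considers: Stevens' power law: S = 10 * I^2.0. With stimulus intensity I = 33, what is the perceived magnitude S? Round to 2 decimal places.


S = 10 * 33^2.0
33^2.0 = 1089.0
S = 10 * 1089.0
= 10890.00


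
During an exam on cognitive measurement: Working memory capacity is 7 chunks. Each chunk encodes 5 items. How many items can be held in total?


Total items = chunks * items_per_chunk
= 7 * 5
= 35


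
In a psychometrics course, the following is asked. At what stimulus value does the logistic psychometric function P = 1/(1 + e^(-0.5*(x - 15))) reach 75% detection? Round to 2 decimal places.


At P = 0.75: 0.75 = 1/(1 + e^(-k*(x-x0)))
Solving: e^(-k*(x-x0)) = 1/3
x = x0 + ln(3)/k
ln(3) = 1.0986
x = 15 + 1.0986/0.5
= 15 + 2.1972
= 17.20


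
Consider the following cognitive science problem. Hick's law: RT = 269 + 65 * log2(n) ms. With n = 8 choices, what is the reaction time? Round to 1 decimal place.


RT = 269 + 65 * log2(8)
log2(8) = 3.0
RT = 269 + 65 * 3.0
= 269 + 195.0
= 464.0 ms


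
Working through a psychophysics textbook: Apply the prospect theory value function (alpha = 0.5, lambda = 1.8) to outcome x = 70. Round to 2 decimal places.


Since x = 70 >= 0, use v(x) = x^0.5
70^0.5 = 8.3666
v(70) = 8.37


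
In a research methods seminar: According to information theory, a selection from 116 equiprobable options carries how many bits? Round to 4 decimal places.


H = log2(n)
H = log2(116)
= 6.8580


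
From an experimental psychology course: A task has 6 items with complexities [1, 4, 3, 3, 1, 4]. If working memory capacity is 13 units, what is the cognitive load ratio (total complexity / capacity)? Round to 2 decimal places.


Total complexity = 1 + 4 + 3 + 3 + 1 + 4 = 16
Load = total / capacity = 16 / 13
= 1.23


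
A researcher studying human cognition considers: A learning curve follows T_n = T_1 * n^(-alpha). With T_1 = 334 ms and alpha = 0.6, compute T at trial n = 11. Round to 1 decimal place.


T_n = 334 * 11^(-0.6)
11^(-0.6) = 0.237227
T_n = 334 * 0.237227
= 79.2 ms
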